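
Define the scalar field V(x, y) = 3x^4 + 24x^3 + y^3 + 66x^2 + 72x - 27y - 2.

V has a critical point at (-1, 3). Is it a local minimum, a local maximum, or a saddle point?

local minimum

The mixed partial ∂²V/∂x∂y is 0, so the Hessian at any point is diag(V_xx, V_yy) = diag(12(3x^2 + 12x + 11), 6y).
At (-1, 3): H = diag(24, 18).
Both eigenvalues are positive, so H is positive definite: a local minimum.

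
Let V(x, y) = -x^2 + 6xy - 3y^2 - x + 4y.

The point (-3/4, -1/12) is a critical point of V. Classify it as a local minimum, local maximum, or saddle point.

saddle point

The Hessian of V is constant: H = [[-2, 6], [6, -6]].
det(H) = (-2)·(-6) − 6² = -24.
Since det(H) < 0, H is indefinite and the critical point is a saddle point.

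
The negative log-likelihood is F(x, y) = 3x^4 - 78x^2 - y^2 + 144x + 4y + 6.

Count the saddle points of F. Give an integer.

F separates as a function of x plus a function of y, so ∇F=0 decouples.
∂F/∂x = 12(x - 3)(x - 1)(x + 4) = 0 at x ∈ {-4, 1, 3}; ∂F/∂y = -2(y - 2) = 0 at y ∈ {2}.
The Hessian is diagonal: diag(F_xx, F_yy). Second derivatives: F_xx(-4)=420, F_xx(1)=-120, F_xx(3)=168; F_yy(2)=-2.
Saddle points occur where the two diagonal entries have opposite signs: (-4, 2), (3, 2). Count: 2.

2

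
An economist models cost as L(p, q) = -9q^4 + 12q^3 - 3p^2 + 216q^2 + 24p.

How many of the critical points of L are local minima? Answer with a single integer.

0

L separates as a function of p plus a function of q, so ∇L=0 decouples.
∂L/∂p = -6(p - 4) = 0 at p ∈ {4}; ∂L/∂q = -36q(q - 4)(q + 3) = 0 at q ∈ {-3, 0, 4}.
The Hessian is diagonal: diag(L_pp, L_qq). Second derivatives: L_pp(4)=-6; L_qq(-3)=-756, L_qq(0)=432, L_qq(4)=-1008.
Local minima occur where both diagonal entries positive: none. Count: 0.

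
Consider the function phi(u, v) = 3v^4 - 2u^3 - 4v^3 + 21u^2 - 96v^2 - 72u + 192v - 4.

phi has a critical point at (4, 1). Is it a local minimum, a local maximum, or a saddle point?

local maximum

The mixed partial ∂²phi/∂u∂v is 0, so the Hessian at any point is diag(phi_uu, phi_vv) = diag(6(-2u + 7), 12(3v^2 - 2v - 16)).
At (4, 1): H = diag(-6, -180).
Both eigenvalues are negative, so H is negative definite: a local maximum.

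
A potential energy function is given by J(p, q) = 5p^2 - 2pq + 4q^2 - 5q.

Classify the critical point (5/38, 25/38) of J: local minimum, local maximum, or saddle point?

The Hessian of J is constant: H = [[10, -2], [-2, 8]].
det(H) = 10·8 − (-2)² = 76.
det(H) > 0 and tr(H) = 18 > 0, so H is positive definite and the point is a local minimum.

local minimum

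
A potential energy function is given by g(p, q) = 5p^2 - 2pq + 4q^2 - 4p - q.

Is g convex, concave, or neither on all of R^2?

g is quadratic, so its Hessian is the constant matrix H = [[10, -2], [-2, 8]].
det(H) = 76, tr(H) = 18.
det(H) > 0 and tr(H) > 0, so H is positive definite everywhere: convex.

convex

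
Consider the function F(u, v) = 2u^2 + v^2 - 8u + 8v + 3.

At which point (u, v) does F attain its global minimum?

F(u,v) separates as P(u) + Q(v) + 3, so its minimum is min P + min Q + 3.
P'(u) = 4u - 8 vanishes at u ∈ {2}; Q'(v) = 2v + 8 vanishes at v ∈ {-4}.
Local minima of P (where P''>0): P(2)=-8. Local minima of Q: Q(-4)=-16.
So the global minimum of F is P(2) + Q(-4) + 3 = -8 − 16 + 3 = -21, attained at (2, -4).

(2, -4)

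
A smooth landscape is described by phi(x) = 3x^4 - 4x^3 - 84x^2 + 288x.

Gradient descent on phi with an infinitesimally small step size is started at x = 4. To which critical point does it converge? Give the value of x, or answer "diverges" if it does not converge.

3

phi'(x) = 12(x - 3)(x - 2)(x + 4), so phi'(4) = 192.
Gradient descent moves in the -phi' direction, i.e. x is decreasing.
The nearest critical point in that direction is x = 3, where phi'' = 84 > 0 (a local minimum). The iterate converges there.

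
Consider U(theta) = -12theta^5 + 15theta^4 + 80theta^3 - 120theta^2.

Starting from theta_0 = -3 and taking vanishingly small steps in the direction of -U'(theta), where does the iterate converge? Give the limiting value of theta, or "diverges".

-2

U'(theta) = -60theta(theta - 2)(theta - 1)(theta + 2), so U'(-3) = -3600.
Gradient descent moves in the -U' direction, i.e. theta is increasing.
The nearest critical point in that direction is theta = -2, where U'' = 1440 > 0 (a local minimum). The iterate converges there.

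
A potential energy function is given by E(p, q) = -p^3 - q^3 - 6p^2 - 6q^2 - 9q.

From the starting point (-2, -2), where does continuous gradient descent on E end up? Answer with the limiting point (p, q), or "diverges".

E is separable, so gradient descent decouples: p follows -∂E/∂p, q follows -∂E/∂q.
∂E/∂p = -3p(p + 4); at p=-2 this is 12, so p decreases.
∂E/∂q = -3(q + 1)(q + 3); at q=-2 this is 3, so q decreases.
p converges to its nearest critical value -4 (a local min of the p-part); q converges to -3. The iterate converges to (-4, -3).

(-4, -3)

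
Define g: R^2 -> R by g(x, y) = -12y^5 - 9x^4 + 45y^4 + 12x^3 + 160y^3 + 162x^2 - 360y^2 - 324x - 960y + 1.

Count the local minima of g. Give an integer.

2

g separates as a function of x plus a function of y, so ∇g=0 decouples.
∂g/∂x = -36(x - 3)(x - 1)(x + 3) = 0 at x ∈ {-3, 1, 3}; ∂g/∂y = -60(y - 4)(y - 2)(y + 1)(y + 2) = 0 at y ∈ {-2, -1, 2, 4}.
The Hessian is diagonal: diag(g_xx, g_yy). Second derivatives: g_xx(-3)=-864, g_xx(1)=288, g_xx(3)=-432; g_yy(-2)=1440, g_yy(-1)=-900, g_yy(2)=1440, g_yy(4)=-3600.
Local minima occur where both diagonal entries positive: (1, -2), (1, 2). Count: 2.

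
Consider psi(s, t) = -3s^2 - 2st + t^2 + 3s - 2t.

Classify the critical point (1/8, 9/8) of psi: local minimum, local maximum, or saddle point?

The Hessian of psi is constant: H = [[-6, -2], [-2, 2]].
det(H) = (-6)·2 − (-2)² = -16.
Since det(H) < 0, H is indefinite and the critical point is a saddle point.

saddle point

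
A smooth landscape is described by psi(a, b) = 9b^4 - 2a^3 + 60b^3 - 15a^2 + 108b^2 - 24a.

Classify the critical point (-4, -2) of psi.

saddle point

The mixed partial ∂²psi/∂a∂b is 0, so the Hessian at any point is diag(psi_aa, psi_bb) = diag(-6(2a + 5), 36(3b^2 + 10b + 6)).
At (-4, -2): H = diag(18, -72).
The eigenvalues have opposite signs, so H is indefinite: a saddle point.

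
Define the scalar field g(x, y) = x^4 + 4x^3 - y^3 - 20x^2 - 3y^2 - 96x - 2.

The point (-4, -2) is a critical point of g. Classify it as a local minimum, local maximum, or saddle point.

local minimum

The mixed partial ∂²g/∂x∂y is 0, so the Hessian at any point is diag(g_xx, g_yy) = diag(4(3x^2 + 6x - 10), -6(y + 1)).
At (-4, -2): H = diag(56, 6).
Both eigenvalues are positive, so H is positive definite: a local minimum.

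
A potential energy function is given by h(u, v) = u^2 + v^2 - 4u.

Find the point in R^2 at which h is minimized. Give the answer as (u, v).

h(u,v) separates as P(u) + Q(v), so its minimum is min P + min Q.
P'(u) = 2u - 4 vanishes at u ∈ {2}; Q'(v) = 2v vanishes at v ∈ {0}.
Local minima of P (where P''>0): P(2)=-4. Local minima of Q: Q(0)=0.
So the global minimum of h is P(2) + Q(0) = -4 + 0 = -4, attained at (2, 0).

(2, 0)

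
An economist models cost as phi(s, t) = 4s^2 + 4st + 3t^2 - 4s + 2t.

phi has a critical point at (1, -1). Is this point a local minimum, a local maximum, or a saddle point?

local minimum

The Hessian of phi is constant: H = [[8, 4], [4, 6]].
det(H) = 8·6 − 4² = 32.
det(H) > 0 and tr(H) = 14 > 0, so H is positive definite and the point is a local minimum.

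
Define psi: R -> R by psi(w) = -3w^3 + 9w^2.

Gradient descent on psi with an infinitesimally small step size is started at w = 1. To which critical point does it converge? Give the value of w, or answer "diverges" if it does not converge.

psi'(w) = -9w(w - 2), so psi'(1) = 9.
Gradient descent moves in the -psi' direction, i.e. w is decreasing.
The nearest critical point in that direction is w = 0, where psi'' = 18 > 0 (a local minimum). The iterate converges there.

0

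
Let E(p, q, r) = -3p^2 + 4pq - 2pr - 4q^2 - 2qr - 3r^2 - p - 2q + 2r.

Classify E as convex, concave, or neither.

E is quadratic, so its Hessian is the constant matrix H = [[-6, 4, -2], [4, -8, -2], [-2, -2, -6]].
Leading principal minors: -6, 32, -104.
Signs alternate −, +, − ⇒ H ≺ 0 ⇒ concave.

concave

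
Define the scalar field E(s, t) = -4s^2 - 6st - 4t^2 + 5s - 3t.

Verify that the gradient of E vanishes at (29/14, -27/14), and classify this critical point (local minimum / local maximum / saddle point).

∇E = (-8s - 6t + 5, -6s - 8t - 3); substituting (29/14, -27/14) gives ∇E = (0, 0), so (29/14, -27/14) is indeed a critical point.
The Hessian of E is constant: H = [[-8, -6], [-6, -8]].
det(H) = (-8)·(-8) − (-6)² = 28.
det(H) > 0 and tr(H) = -16 < 0, so H is negative definite and the point is a local maximum.

local maximum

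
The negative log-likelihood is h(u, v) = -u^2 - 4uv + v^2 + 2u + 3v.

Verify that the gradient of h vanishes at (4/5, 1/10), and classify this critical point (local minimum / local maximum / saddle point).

∇h = (-2u - 4v + 2, -4u + 2v + 3); substituting (4/5, 1/10) gives ∇h = (0, 0), so (4/5, 1/10) is indeed a critical point.
The Hessian of h is constant: H = [[-2, -4], [-4, 2]].
det(H) = (-2)·2 − (-4)² = -20.
Since det(H) < 0, H is indefinite and the critical point is a saddle point.

saddle point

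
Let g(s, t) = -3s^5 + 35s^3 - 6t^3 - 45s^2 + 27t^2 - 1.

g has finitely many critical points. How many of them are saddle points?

g separates as a function of s plus a function of t, so ∇g=0 decouples.
∂g/∂s = -15s(s - 2)(s - 1)(s + 3) = 0 at s ∈ {-3, 0, 1, 2}; ∂g/∂t = -18t(t - 3) = 0 at t ∈ {0, 3}.
The Hessian is diagonal: diag(g_ss, g_tt). Second derivatives: g_ss(-3)=900, g_ss(0)=-90, g_ss(1)=60, g_ss(2)=-150; g_tt(0)=54, g_tt(3)=-54.
Saddle points occur where the two diagonal entries have opposite signs: (-3, 3), (0, 0), (1, 3), (2, 0). Count: 4.

4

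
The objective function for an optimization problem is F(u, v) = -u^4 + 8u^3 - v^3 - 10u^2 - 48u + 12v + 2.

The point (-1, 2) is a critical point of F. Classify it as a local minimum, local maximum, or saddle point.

The mixed partial ∂²F/∂u∂v is 0, so the Hessian at any point is diag(F_uu, F_vv) = diag(4(-3u^2 + 12u - 5), -6v).
At (-1, 2): H = diag(-80, -12).
Both eigenvalues are negative, so H is negative definite: a local maximum.

local maximum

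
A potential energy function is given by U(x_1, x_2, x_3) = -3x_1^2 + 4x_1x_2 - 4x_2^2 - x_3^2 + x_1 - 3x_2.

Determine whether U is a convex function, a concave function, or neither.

U is quadratic, so its Hessian is the constant matrix H = [[-6, 4, 0], [4, -8, 0], [0, 0, -2]].
Leading principal minors: -6, 32, -64.
Signs alternate −, +, − ⇒ H ≺ 0 ⇒ concave.

concave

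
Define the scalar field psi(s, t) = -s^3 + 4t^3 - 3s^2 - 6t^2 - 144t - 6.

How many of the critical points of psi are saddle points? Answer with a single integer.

psi separates as a function of s plus a function of t, so ∇psi=0 decouples.
∂psi/∂s = -3s(s + 2) = 0 at s ∈ {-2, 0}; ∂psi/∂t = 12(t - 4)(t + 3) = 0 at t ∈ {-3, 4}.
The Hessian is diagonal: diag(psi_ss, psi_tt). Second derivatives: psi_ss(-2)=6, psi_ss(0)=-6; psi_tt(-3)=-84, psi_tt(4)=84.
Saddle points occur where the two diagonal entries have opposite signs: (-2, -3), (0, 4). Count: 2.

2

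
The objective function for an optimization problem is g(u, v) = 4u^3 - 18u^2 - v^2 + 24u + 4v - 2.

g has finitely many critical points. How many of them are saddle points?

1

g separates as a function of u plus a function of v, so ∇g=0 decouples.
∂g/∂u = 12(u - 2)(u - 1) = 0 at u ∈ {1, 2}; ∂g/∂v = -2(v - 2) = 0 at v ∈ {2}.
The Hessian is diagonal: diag(g_uu, g_vv). Second derivatives: g_uu(1)=-12, g_uu(2)=12; g_vv(2)=-2.
Saddle points occur where the two diagonal entries have opposite signs: (2, 2). Count: 1.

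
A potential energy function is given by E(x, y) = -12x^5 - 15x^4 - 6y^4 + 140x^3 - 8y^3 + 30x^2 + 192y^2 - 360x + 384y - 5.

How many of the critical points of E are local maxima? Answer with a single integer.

4

E separates as a function of x plus a function of y, so ∇E=0 decouples.
∂E/∂x = -60(x - 2)(x - 1)(x + 1)(x + 3) = 0 at x ∈ {-3, -1, 1, 2}; ∂E/∂y = -24(y - 4)(y + 1)(y + 4) = 0 at y ∈ {-4, -1, 4}.
The Hessian is diagonal: diag(E_xx, E_yy). Second derivatives: E_xx(-3)=2400, E_xx(-1)=-720, E_xx(1)=480, E_xx(2)=-900; E_yy(-4)=-576, E_yy(-1)=360, E_yy(4)=-960.
Local maxima occur where both diagonal entries negative: (-1, -4), (-1, 4), (2, -4), (2, 4). Count: 4.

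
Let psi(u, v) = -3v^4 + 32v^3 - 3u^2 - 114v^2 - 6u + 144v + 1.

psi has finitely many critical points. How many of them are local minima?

psi separates as a function of u plus a function of v, so ∇psi=0 decouples.
∂psi/∂u = -6(u + 1) = 0 at u ∈ {-1}; ∂psi/∂v = -12(v - 4)(v - 3)(v - 1) = 0 at v ∈ {1, 3, 4}.
The Hessian is diagonal: diag(psi_uu, psi_vv). Second derivatives: psi_uu(-1)=-6; psi_vv(1)=-72, psi_vv(3)=24, psi_vv(4)=-36.
Local minima occur where both diagonal entries positive: none. Count: 0.

0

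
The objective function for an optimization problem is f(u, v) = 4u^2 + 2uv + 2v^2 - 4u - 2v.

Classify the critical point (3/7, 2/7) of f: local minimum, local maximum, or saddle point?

local minimum

The Hessian of f is constant: H = [[8, 2], [2, 4]].
det(H) = 8·4 − 2² = 28.
det(H) > 0 and tr(H) = 12 > 0, so H is positive definite and the point is a local minimum.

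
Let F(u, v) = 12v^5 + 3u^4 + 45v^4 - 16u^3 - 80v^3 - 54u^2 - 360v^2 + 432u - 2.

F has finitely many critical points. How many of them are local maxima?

F separates as a function of u plus a function of v, so ∇F=0 decouples.
∂F/∂u = 12(u - 4)(u - 3)(u + 3) = 0 at u ∈ {-3, 3, 4}; ∂F/∂v = 60v(v - 2)(v + 2)(v + 3) = 0 at v ∈ {-3, -2, 0, 2}.
The Hessian is diagonal: diag(F_uu, F_vv). Second derivatives: F_uu(-3)=504, F_uu(3)=-72, F_uu(4)=84; F_vv(-3)=-900, F_vv(-2)=480, F_vv(0)=-720, F_vv(2)=2400.
Local maxima occur where both diagonal entries negative: (3, -3), (3, 0). Count: 2.

2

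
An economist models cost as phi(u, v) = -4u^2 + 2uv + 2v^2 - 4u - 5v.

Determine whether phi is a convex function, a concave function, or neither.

neither

phi is quadratic, so its Hessian is the constant matrix H = [[-8, 2], [2, 4]].
det(H) = -36, tr(H) = -4.
det(H) < 0, so H is indefinite: neither convex nor concave.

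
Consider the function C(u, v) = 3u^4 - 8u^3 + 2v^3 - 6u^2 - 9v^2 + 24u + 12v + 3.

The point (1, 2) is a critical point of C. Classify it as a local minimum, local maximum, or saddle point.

The mixed partial ∂²C/∂u∂v is 0, so the Hessian at any point is diag(C_uu, C_vv) = diag(12(3u^2 - 4u - 1), 6(2v - 3)).
At (1, 2): H = diag(-24, 6).
The eigenvalues have opposite signs, so H is indefinite: a saddle point.

saddle point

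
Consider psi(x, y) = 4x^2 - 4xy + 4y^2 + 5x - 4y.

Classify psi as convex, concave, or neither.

psi is quadratic, so its Hessian is the constant matrix H = [[8, -4], [-4, 8]].
det(H) = 48, tr(H) = 16.
det(H) > 0 and tr(H) > 0, so H is positive definite everywhere: convex.

convex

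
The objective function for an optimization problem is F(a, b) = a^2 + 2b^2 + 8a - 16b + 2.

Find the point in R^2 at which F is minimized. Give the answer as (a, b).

F(a,b) separates as P(a) + Q(b) + 2, so its minimum is min P + min Q + 2.
P'(a) = 2a + 8 vanishes at a ∈ {-4}; Q'(b) = 4b - 16 vanishes at b ∈ {4}.
Local minima of P (where P''>0): P(-4)=-16. Local minima of Q: Q(4)=-32.
So the global minimum of F is P(-4) + Q(4) + 2 = -16 − 32 + 2 = -46, attained at (-4, 4).

(-4, 4)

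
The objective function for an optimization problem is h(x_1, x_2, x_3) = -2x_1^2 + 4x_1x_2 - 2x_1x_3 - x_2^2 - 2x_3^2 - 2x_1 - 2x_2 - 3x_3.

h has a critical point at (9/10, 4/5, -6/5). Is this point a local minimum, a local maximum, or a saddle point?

saddle point

The Hessian is constant: H = [[-4, 4, -2], [4, -2, 0], [-2, 0, -4]].
Leading principal minors: Δ₁ = -4, Δ₂ = -8, Δ₃ = 40.
The minors fit neither the all-positive nor the alternating-sign pattern, so H is indefinite: a saddle point.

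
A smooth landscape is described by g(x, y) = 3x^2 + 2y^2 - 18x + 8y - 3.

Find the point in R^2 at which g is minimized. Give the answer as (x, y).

(3, -2)

g(x,y) separates as P(x) + Q(y) − 3, so its minimum is min P + min Q − 3.
P'(x) = 6x - 18 vanishes at x ∈ {3}; Q'(y) = 4y + 8 vanishes at y ∈ {-2}.
Local minima of P (where P''>0): P(3)=-27. Local minima of Q: Q(-2)=-8.
So the global minimum of g is P(3) + Q(-2) − 3 = -27 − 8 − 3 = -38, attained at (3, -2).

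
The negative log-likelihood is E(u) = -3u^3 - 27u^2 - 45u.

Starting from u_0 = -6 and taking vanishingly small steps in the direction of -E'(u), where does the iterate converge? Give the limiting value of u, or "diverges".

-5

E'(u) = -9(u + 1)(u + 5), so E'(-6) = -45.
Gradient descent moves in the -E' direction, i.e. u is increasing.
The nearest critical point in that direction is u = -5, where E'' = 36 > 0 (a local minimum). The iterate converges there.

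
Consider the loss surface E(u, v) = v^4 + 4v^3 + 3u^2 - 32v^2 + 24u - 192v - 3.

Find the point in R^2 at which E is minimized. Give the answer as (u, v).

(-4, 4)

E(u,v) separates as P(u) + Q(v) − 3, so its minimum is min P + min Q − 3.
P'(u) = 6u + 24 vanishes at u ∈ {-4}; Q'(v) = 4(v - 4)(v + 3)(v + 4) vanishes at v ∈ {-4, -3, 4}.
Local minima of P (where P''>0): P(-4)=-48. Local minima of Q: Q(-4)=256, Q(4)=-768.
So the global minimum of E is P(-4) + Q(4) − 3 = -48 − 768 − 3 = -819, attained at (-4, 4).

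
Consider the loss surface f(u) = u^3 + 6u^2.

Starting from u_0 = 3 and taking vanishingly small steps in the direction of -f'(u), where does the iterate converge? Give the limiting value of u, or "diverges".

f'(u) = 3u(u + 4), so f'(3) = 63.
Gradient descent moves in the -f' direction, i.e. u is decreasing.
The nearest critical point in that direction is u = 0, where f'' = 12 > 0 (a local minimum). The iterate converges there.

0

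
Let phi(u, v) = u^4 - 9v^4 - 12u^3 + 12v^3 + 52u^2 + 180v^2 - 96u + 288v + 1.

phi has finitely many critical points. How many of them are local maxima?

phi separates as a function of u plus a function of v, so ∇phi=0 decouples.
∂phi/∂u = 4(u - 4)(u - 3)(u - 2) = 0 at u ∈ {2, 3, 4}; ∂phi/∂v = -36(v - 4)(v + 1)(v + 2) = 0 at v ∈ {-2, -1, 4}.
The Hessian is diagonal: diag(phi_uu, phi_vv). Second derivatives: phi_uu(2)=8, phi_uu(3)=-4, phi_uu(4)=8; phi_vv(-2)=-216, phi_vv(-1)=180, phi_vv(4)=-1080.
Local maxima occur where both diagonal entries negative: (3, -2), (3, 4). Count: 2.

2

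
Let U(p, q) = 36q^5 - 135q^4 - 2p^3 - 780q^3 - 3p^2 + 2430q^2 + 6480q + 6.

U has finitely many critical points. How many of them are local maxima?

U separates as a function of p plus a function of q, so ∇U=0 decouples.
∂U/∂p = -6p(p + 1) = 0 at p ∈ {-1, 0}; ∂U/∂q = 180(q - 4)(q - 3)(q + 1)(q + 3) = 0 at q ∈ {-3, -1, 3, 4}.
The Hessian is diagonal: diag(U_pp, U_qq). Second derivatives: U_pp(-1)=6, U_pp(0)=-6; U_qq(-3)=-15120, U_qq(-1)=7200, U_qq(3)=-4320, U_qq(4)=6300.
Local maxima occur where both diagonal entries negative: (0, -3), (0, 3). Count: 2.

2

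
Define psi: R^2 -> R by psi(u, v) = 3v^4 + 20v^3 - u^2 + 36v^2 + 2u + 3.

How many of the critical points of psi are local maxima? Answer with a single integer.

1

psi separates as a function of u plus a function of v, so ∇psi=0 decouples.
∂psi/∂u = -2(u - 1) = 0 at u ∈ {1}; ∂psi/∂v = 12v(v + 2)(v + 3) = 0 at v ∈ {-3, -2, 0}.
The Hessian is diagonal: diag(psi_uu, psi_vv). Second derivatives: psi_uu(1)=-2; psi_vv(-3)=36, psi_vv(-2)=-24, psi_vv(0)=72.
Local maxima occur where both diagonal entries negative: (1, -2). Count: 1.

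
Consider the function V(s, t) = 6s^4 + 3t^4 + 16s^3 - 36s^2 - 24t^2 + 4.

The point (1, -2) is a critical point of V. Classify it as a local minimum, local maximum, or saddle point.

local minimum

The mixed partial ∂²V/∂s∂t is 0, so the Hessian at any point is diag(V_ss, V_tt) = diag(24(3s^2 + 4s - 3), 12(3t^2 - 4)).
At (1, -2): H = diag(96, 96).
Both eigenvalues are positive, so H is positive definite: a local minimum.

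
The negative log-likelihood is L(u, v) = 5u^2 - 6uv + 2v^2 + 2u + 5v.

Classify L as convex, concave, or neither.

convex

L is quadratic, so its Hessian is the constant matrix H = [[10, -6], [-6, 4]].
det(H) = 4, tr(H) = 14.
det(H) > 0 and tr(H) > 0, so H is positive definite everywhere: convex.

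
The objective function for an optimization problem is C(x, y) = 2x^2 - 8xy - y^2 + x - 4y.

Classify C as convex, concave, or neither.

neither

C is quadratic, so its Hessian is the constant matrix H = [[4, -8], [-8, -2]].
det(H) = -72, tr(H) = 2.
det(H) < 0, so H is indefinite: neither convex nor concave.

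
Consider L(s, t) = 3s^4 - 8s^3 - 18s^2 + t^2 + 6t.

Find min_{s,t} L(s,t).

-144

L(s,t) separates as P(s) + Q(t), so its minimum is min P + min Q.
P'(s) = 12s(s - 3)(s + 1) vanishes at s ∈ {-1, 0, 3}; Q'(t) = 2(t + 3) vanishes at t ∈ {-3}.
Local minima of P (where P''>0): P(-1)=-7, P(3)=-135. Local minima of Q: Q(-3)=-9.
So the global minimum of L is P(3) + Q(-3) = -135 − 9 = -144, attained at (3, -3).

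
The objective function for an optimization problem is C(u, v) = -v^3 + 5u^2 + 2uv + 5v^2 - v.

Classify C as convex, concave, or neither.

neither

The term -v^3 is cubic, so the Hessian is not constant.
∂²C/∂v² = -6v + 10, which takes both signs as v varies (negative for sufficiently large v). A diagonal entry of the Hessian changing sign means the Hessian is neither positive- nor negative-semidefinite on all of R^2.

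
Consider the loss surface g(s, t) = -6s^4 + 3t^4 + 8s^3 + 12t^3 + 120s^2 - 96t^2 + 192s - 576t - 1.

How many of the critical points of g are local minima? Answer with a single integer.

g separates as a function of s plus a function of t, so ∇g=0 decouples.
∂g/∂s = -24(s - 4)(s + 1)(s + 2) = 0 at s ∈ {-2, -1, 4}; ∂g/∂t = 12(t - 4)(t + 3)(t + 4) = 0 at t ∈ {-4, -3, 4}.
The Hessian is diagonal: diag(g_ss, g_tt). Second derivatives: g_ss(-2)=-144, g_ss(-1)=120, g_ss(4)=-720; g_tt(-4)=96, g_tt(-3)=-84, g_tt(4)=672.
Local minima occur where both diagonal entries positive: (-1, -4), (-1, 4). Count: 2.

2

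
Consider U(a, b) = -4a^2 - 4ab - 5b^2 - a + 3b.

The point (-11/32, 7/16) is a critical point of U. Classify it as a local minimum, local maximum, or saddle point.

The Hessian of U is constant: H = [[-8, -4], [-4, -10]].
det(H) = (-8)·(-10) − (-4)² = 64.
det(H) > 0 and tr(H) = -18 < 0, so H is negative definite and the point is a local maximum.

local maximum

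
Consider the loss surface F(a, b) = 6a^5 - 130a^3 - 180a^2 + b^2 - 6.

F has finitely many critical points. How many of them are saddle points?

2

F separates as a function of a plus a function of b, so ∇F=0 decouples.
∂F/∂a = 30a(a - 4)(a + 1)(a + 3) = 0 at a ∈ {-3, -1, 0, 4}; ∂F/∂b = 2b = 0 at b ∈ {0}.
The Hessian is diagonal: diag(F_aa, F_bb). Second derivatives: F_aa(-3)=-1260, F_aa(-1)=300, F_aa(0)=-360, F_aa(4)=4200; F_bb(0)=2.
Saddle points occur where the two diagonal entries have opposite signs: (-3, 0), (0, 0). Count: 2.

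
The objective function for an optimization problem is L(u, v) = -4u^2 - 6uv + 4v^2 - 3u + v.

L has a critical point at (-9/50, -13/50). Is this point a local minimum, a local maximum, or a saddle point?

saddle point

The Hessian of L is constant: H = [[-8, -6], [-6, 8]].
det(H) = (-8)·8 − (-6)² = -100.
Since det(H) < 0, H is indefinite and the critical point is a saddle point.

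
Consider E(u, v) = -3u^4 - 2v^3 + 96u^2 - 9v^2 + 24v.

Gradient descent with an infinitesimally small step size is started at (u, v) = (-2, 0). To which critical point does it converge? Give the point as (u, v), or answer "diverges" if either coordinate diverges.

(0, -4)

E is separable, so gradient descent decouples: u follows -∂E/∂u, v follows -∂E/∂v.
∂E/∂u = -12u(u - 4)(u + 4); at u=-2 this is -288, so u increases.
∂E/∂v = -6(v - 1)(v + 4); at v=0 this is 24, so v decreases.
u converges to its nearest critical value 0 (a local min of the u-part); v converges to -4. The iterate converges to (0, -4).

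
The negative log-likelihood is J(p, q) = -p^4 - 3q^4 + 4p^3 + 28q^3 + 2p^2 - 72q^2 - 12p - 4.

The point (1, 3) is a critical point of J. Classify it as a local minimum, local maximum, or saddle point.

The mixed partial ∂²J/∂p∂q is 0, so the Hessian at any point is diag(J_pp, J_qq) = diag(4(-3p^2 + 6p + 1), 12(-3q^2 + 14q - 12)).
At (1, 3): H = diag(16, 36).
Both eigenvalues are positive, so H is positive definite: a local minimum.

local minimum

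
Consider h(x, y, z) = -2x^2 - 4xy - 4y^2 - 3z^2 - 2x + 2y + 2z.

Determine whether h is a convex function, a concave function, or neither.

concave

h is quadratic, so its Hessian is the constant matrix H = [[-4, -4, 0], [-4, -8, 0], [0, 0, -6]].
Leading principal minors: -4, 16, -96.
Signs alternate −, +, − ⇒ H ≺ 0 ⇒ concave.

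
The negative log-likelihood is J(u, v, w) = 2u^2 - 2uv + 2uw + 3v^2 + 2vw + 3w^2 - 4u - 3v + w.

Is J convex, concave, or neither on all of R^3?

convex

J is quadratic, so its Hessian is the constant matrix H = [[4, -2, 2], [-2, 6, 2], [2, 2, 6]].
Leading principal minors: 4, 20, 64.
All positive ⇒ H ≻ 0 ⇒ convex.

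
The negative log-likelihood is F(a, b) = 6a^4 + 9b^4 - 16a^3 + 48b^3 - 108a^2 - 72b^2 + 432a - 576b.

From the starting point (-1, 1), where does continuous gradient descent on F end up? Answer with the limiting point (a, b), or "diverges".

(-3, 2)

F is separable, so gradient descent decouples: a follows -∂F/∂a, b follows -∂F/∂b.
∂F/∂a = 24(a - 3)(a - 2)(a + 3); at a=-1 this is 576, so a decreases.
∂F/∂b = 36(b - 2)(b + 2)(b + 4); at b=1 this is -540, so b increases.
a converges to its nearest critical value -3 (a local min of the a-part); b converges to 2. The iterate converges to (-3, 2).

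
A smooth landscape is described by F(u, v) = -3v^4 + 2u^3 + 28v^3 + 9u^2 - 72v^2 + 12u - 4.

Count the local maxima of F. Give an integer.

2

F separates as a function of u plus a function of v, so ∇F=0 decouples.
∂F/∂u = 6(u + 1)(u + 2) = 0 at u ∈ {-2, -1}; ∂F/∂v = -12v(v - 4)(v - 3) = 0 at v ∈ {0, 3, 4}.
The Hessian is diagonal: diag(F_uu, F_vv). Second derivatives: F_uu(-2)=-6, F_uu(-1)=6; F_vv(0)=-144, F_vv(3)=36, F_vv(4)=-48.
Local maxima occur where both diagonal entries negative: (-2, 0), (-2, 4). Count: 2.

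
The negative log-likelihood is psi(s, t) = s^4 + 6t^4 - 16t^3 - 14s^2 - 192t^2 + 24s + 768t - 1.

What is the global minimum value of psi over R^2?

psi(s,t) separates as P(s) + Q(t) − 1, so its minimum is min P + min Q − 1.
P'(s) = 4(s - 2)(s - 1)(s + 3) vanishes at s ∈ {-3, 1, 2}; Q'(t) = 24(t - 4)(t - 2)(t + 4) vanishes at t ∈ {-4, 2, 4}.
Local minima of P (where P''>0): P(-3)=-117, P(2)=8. Local minima of Q: Q(-4)=-3584, Q(4)=512.
So the global minimum of psi is P(-3) + Q(-4) − 1 = -117 − 3584 − 1 = -3702, attained at (-3, -4).

-3702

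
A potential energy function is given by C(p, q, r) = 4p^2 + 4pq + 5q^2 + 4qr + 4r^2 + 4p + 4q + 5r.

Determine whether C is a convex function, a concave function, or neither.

convex

C is quadratic, so its Hessian is the constant matrix H = [[8, 4, 0], [4, 10, 4], [0, 4, 8]].
Leading principal minors: 8, 64, 384.
All positive ⇒ H ≻ 0 ⇒ convex.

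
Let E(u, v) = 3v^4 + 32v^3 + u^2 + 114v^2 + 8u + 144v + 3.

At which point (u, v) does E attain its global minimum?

(-4, -1)

E(u,v) separates as P(u) + Q(v) + 3, so its minimum is min P + min Q + 3.
P'(u) = 2u + 8 vanishes at u ∈ {-4}; Q'(v) = 12(v + 1)(v + 3)(v + 4) vanishes at v ∈ {-4, -3, -1}.
Local minima of P (where P''>0): P(-4)=-16. Local minima of Q: Q(-4)=-32, Q(-1)=-59.
So the global minimum of E is P(-4) + Q(-1) + 3 = -16 − 59 + 3 = -72, attained at (-4, -1).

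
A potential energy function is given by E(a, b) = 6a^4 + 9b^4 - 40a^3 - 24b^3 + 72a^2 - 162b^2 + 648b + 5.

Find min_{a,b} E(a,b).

-2020

E(a,b) separates as P(a) + Q(b) + 5, so its minimum is min P + min Q + 5.
P'(a) = 24a(a - 3)(a - 2) vanishes at a ∈ {0, 2, 3}; Q'(b) = 36(b - 3)(b - 2)(b + 3) vanishes at b ∈ {-3, 2, 3}.
Local minima of P (where P''>0): P(0)=0, P(3)=54. Local minima of Q: Q(-3)=-2025, Q(3)=567.
So the global minimum of E is P(0) + Q(-3) + 5 = 0 − 2025 + 5 = -2020, attained at (0, -3).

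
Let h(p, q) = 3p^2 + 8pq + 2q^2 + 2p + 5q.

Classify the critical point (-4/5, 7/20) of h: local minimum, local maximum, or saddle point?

The Hessian of h is constant: H = [[6, 8], [8, 4]].
det(H) = 6·4 − 8² = -40.
Since det(H) < 0, H is indefinite and the critical point is a saddle point.

saddle point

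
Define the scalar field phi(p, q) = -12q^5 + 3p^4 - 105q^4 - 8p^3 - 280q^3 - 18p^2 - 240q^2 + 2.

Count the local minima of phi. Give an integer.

phi separates as a function of p plus a function of q, so ∇phi=0 decouples.
∂phi/∂p = 12p(p - 3)(p + 1) = 0 at p ∈ {-1, 0, 3}; ∂phi/∂q = -60q(q + 1)(q + 2)(q + 4) = 0 at q ∈ {-4, -2, -1, 0}.
The Hessian is diagonal: diag(phi_pp, phi_qq). Second derivatives: phi_pp(-1)=48, phi_pp(0)=-36, phi_pp(3)=144; phi_qq(-4)=1440, phi_qq(-2)=-240, phi_qq(-1)=180, phi_qq(0)=-480.
Local minima occur where both diagonal entries positive: (-1, -4), (-1, -1), (3, -4), (3, -1). Count: 4.

4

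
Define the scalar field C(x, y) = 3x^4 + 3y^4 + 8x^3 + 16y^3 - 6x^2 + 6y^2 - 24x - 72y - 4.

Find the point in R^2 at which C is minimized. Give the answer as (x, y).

C(x,y) separates as P(x) + Q(y) − 4, so its minimum is min P + min Q − 4.
P'(x) = 12(x - 1)(x + 1)(x + 2) vanishes at x ∈ {-2, -1, 1}; Q'(y) = 12(y - 1)(y + 2)(y + 3) vanishes at y ∈ {-3, -2, 1}.
Local minima of P (where P''>0): P(-2)=8, P(1)=-19. Local minima of Q: Q(-3)=81, Q(1)=-47.
So the global minimum of C is P(1) + Q(1) − 4 = -19 − 47 − 4 = -70, attained at (1, 1).

(1, 1)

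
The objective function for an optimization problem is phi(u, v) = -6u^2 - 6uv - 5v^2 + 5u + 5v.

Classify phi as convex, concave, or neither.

phi is quadratic, so its Hessian is the constant matrix H = [[-12, -6], [-6, -10]].
det(H) = 84, tr(H) = -22.
det(H) > 0 and tr(H) < 0, so H is negative definite everywhere: concave.

concave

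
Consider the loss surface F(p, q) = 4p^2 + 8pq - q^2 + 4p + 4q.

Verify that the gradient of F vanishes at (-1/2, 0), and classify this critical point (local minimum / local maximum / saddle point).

∇F = (8p + 8q + 4, 8p - 2q + 4); substituting (-1/2, 0) gives ∇F = (0, 0), so (-1/2, 0) is indeed a critical point.
The Hessian of F is constant: H = [[8, 8], [8, -2]].
det(H) = 8·(-2) − 8² = -80.
Since det(H) < 0, H is indefinite and the critical point is a saddle point.

saddle point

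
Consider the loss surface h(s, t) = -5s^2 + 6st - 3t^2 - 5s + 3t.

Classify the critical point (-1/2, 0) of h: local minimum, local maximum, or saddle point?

local maximum

The Hessian of h is constant: H = [[-10, 6], [6, -6]].
det(H) = (-10)·(-6) − 6² = 24.
det(H) > 0 and tr(H) = -16 < 0, so H is negative definite and the point is a local maximum.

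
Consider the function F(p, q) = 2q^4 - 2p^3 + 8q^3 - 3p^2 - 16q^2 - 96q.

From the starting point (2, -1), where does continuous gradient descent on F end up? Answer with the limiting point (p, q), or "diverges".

diverges

F is separable, so gradient descent decouples: p follows -∂F/∂p, q follows -∂F/∂q.
∂F/∂p = -6p(p + 1); at p=2 this is -36, so p increases.
∂F/∂q = 8(q - 2)(q + 2)(q + 3); at q=-1 this is -48, so q increases.
The p-coordinate has no critical point in that direction and runs off to infinity.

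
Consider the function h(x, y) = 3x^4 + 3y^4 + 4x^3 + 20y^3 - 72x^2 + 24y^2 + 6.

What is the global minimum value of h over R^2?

h(x,y) separates as P(x) + Q(y) + 6, so its minimum is min P + min Q + 6.
P'(x) = 12x(x - 3)(x + 4) vanishes at x ∈ {-4, 0, 3}; Q'(y) = 12y(y + 1)(y + 4) vanishes at y ∈ {-4, -1, 0}.
Local minima of P (where P''>0): P(-4)=-640, P(3)=-297. Local minima of Q: Q(-4)=-128, Q(0)=0.
So the global minimum of h is P(-4) + Q(-4) + 6 = -640 − 128 + 6 = -762, attained at (-4, -4).

-762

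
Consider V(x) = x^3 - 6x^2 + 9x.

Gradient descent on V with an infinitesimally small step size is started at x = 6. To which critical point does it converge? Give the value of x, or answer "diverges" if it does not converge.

3

V'(x) = 3(x - 3)(x - 1), so V'(6) = 45.
Gradient descent moves in the -V' direction, i.e. x is decreasing.
The nearest critical point in that direction is x = 3, where V'' = 6 > 0 (a local minimum). The iterate converges there.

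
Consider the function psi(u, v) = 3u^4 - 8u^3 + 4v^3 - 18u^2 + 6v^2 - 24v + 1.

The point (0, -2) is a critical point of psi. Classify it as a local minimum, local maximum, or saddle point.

The mixed partial ∂²psi/∂u∂v is 0, so the Hessian at any point is diag(psi_uu, psi_vv) = diag(12(3u^2 - 4u - 3), 12(2v + 1)).
At (0, -2): H = diag(-36, -36).
Both eigenvalues are negative, so H is negative definite: a local maximum.

local maximum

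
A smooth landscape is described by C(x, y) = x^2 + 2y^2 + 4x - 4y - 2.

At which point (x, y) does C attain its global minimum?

(-2, 1)

C(x,y) separates as P(x) + Q(y) − 2, so its minimum is min P + min Q − 2.
P'(x) = 2x + 4 vanishes at x ∈ {-2}; Q'(y) = 4y - 4 vanishes at y ∈ {1}.
Local minima of P (where P''>0): P(-2)=-4. Local minima of Q: Q(1)=-2.
So the global minimum of C is P(-2) + Q(1) − 2 = -4 − 2 − 2 = -8, attained at (-2, 1).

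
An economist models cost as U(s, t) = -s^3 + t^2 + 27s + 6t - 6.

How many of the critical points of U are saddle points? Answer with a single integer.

U separates as a function of s plus a function of t, so ∇U=0 decouples.
∂U/∂s = -3(s - 3)(s + 3) = 0 at s ∈ {-3, 3}; ∂U/∂t = 2(t + 3) = 0 at t ∈ {-3}.
The Hessian is diagonal: diag(U_ss, U_tt). Second derivatives: U_ss(-3)=18, U_ss(3)=-18; U_tt(-3)=2.
Saddle points occur where the two diagonal entries have opposite signs: (3, -3). Count: 1.

1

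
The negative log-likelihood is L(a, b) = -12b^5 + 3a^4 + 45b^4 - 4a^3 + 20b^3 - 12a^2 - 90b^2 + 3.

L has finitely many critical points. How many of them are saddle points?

6

L separates as a function of a plus a function of b, so ∇L=0 decouples.
∂L/∂a = 12a(a - 2)(a + 1) = 0 at a ∈ {-1, 0, 2}; ∂L/∂b = -60b(b - 3)(b - 1)(b + 1) = 0 at b ∈ {-1, 0, 1, 3}.
The Hessian is diagonal: diag(L_aa, L_bb). Second derivatives: L_aa(-1)=36, L_aa(0)=-24, L_aa(2)=72; L_bb(-1)=480, L_bb(0)=-180, L_bb(1)=240, L_bb(3)=-1440.
Saddle points occur where the two diagonal entries have opposite signs: (-1, 0), (-1, 3), (0, -1), (0, 1), (2, 0), (2, 3). Count: 6.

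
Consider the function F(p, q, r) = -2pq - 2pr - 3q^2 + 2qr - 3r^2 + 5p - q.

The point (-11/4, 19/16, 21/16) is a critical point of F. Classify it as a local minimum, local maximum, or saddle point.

The Hessian is constant: H = [[0, -2, -2], [-2, -6, 2], [-2, 2, -6]].
Leading principal minors: Δ₁ = 0, Δ₂ = -4, Δ₃ = 64.
The minors fit neither the all-positive nor the alternating-sign pattern, so H is indefinite: a saddle point.

saddle point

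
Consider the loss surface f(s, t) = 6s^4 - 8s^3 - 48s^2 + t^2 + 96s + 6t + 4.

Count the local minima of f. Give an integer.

2

f separates as a function of s plus a function of t, so ∇f=0 decouples.
∂f/∂s = 24(s - 2)(s - 1)(s + 2) = 0 at s ∈ {-2, 1, 2}; ∂f/∂t = 2(t + 3) = 0 at t ∈ {-3}.
The Hessian is diagonal: diag(f_ss, f_tt). Second derivatives: f_ss(-2)=288, f_ss(1)=-72, f_ss(2)=96; f_tt(-3)=2.
Local minima occur where both diagonal entries positive: (-2, -3), (2, -3). Count: 2.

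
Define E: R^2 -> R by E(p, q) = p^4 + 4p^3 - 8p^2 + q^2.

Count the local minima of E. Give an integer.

E separates as a function of p plus a function of q, so ∇E=0 decouples.
∂E/∂p = 4p(p - 1)(p + 4) = 0 at p ∈ {-4, 0, 1}; ∂E/∂q = 2q = 0 at q ∈ {0}.
The Hessian is diagonal: diag(E_pp, E_qq). Second derivatives: E_pp(-4)=80, E_pp(0)=-16, E_pp(1)=20; E_qq(0)=2.
Local minima occur where both diagonal entries positive: (-4, 0), (1, 0). Count: 2.

2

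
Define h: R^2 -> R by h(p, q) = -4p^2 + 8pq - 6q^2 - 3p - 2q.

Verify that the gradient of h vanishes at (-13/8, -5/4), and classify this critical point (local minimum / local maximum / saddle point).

local maximum

∇h = (-8p + 8q - 3, 8p - 12q - 2); substituting (-13/8, -5/4) gives ∇h = (0, 0), so (-13/8, -5/4) is indeed a critical point.
The Hessian of h is constant: H = [[-8, 8], [8, -12]].
det(H) = (-8)·(-12) − 8² = 32.
det(H) > 0 and tr(H) = -20 < 0, so H is negative definite and the point is a local maximum.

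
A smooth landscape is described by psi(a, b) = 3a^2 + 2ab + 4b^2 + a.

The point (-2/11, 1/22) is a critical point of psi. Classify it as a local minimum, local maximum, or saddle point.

local minimum

The Hessian of psi is constant: H = [[6, 2], [2, 8]].
det(H) = 6·8 − 2² = 44.
det(H) > 0 and tr(H) = 14 > 0, so H is positive definite and the point is a local minimum.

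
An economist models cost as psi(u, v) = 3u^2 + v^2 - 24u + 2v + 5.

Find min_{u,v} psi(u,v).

-44

psi(u,v) separates as P(u) + Q(v) + 5, so its minimum is min P + min Q + 5.
P'(u) = 6u - 24 vanishes at u ∈ {4}; Q'(v) = 2v + 2 vanishes at v ∈ {-1}.
Local minima of P (where P''>0): P(4)=-48. Local minima of Q: Q(-1)=-1.
So the global minimum of psi is P(4) + Q(-1) + 5 = -48 − 1 + 5 = -44, attained at (4, -1).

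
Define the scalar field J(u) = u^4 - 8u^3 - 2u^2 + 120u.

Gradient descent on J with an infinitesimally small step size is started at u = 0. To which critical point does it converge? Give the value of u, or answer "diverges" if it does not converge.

-2

J'(u) = 4(u - 5)(u - 3)(u + 2), so J'(0) = 120.
Gradient descent moves in the -J' direction, i.e. u is decreasing.
The nearest critical point in that direction is u = -2, where J'' = 140 > 0 (a local minimum). The iterate converges there.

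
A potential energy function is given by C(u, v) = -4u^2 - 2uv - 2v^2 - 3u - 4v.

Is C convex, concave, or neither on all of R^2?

concave

C is quadratic, so its Hessian is the constant matrix H = [[-8, -2], [-2, -4]].
det(H) = 28, tr(H) = -12.
det(H) > 0 and tr(H) < 0, so H is negative definite everywhere: concave.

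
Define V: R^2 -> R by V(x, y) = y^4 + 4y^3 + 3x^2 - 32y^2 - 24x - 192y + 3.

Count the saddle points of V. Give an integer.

V separates as a function of x plus a function of y, so ∇V=0 decouples.
∂V/∂x = 6(x - 4) = 0 at x ∈ {4}; ∂V/∂y = 4(y - 4)(y + 3)(y + 4) = 0 at y ∈ {-4, -3, 4}.
The Hessian is diagonal: diag(V_xx, V_yy). Second derivatives: V_xx(4)=6; V_yy(-4)=32, V_yy(-3)=-28, V_yy(4)=224.
Saddle points occur where the two diagonal entries have opposite signs: (4, -3). Count: 1.

1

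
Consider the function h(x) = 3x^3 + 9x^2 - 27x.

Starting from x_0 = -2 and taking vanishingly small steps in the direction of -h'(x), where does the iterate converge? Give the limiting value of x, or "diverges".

h'(x) = 9(x - 1)(x + 3), so h'(-2) = -27.
Gradient descent moves in the -h' direction, i.e. x is increasing.
The nearest critical point in that direction is x = 1, where h'' = 36 > 0 (a local minimum). The iterate converges there.

1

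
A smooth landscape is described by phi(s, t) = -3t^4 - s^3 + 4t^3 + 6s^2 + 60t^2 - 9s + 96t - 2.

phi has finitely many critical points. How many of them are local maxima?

2

phi separates as a function of s plus a function of t, so ∇phi=0 decouples.
∂phi/∂s = -3(s - 3)(s - 1) = 0 at s ∈ {1, 3}; ∂phi/∂t = -12(t - 4)(t + 1)(t + 2) = 0 at t ∈ {-2, -1, 4}.
The Hessian is diagonal: diag(phi_ss, phi_tt). Second derivatives: phi_ss(1)=6, phi_ss(3)=-6; phi_tt(-2)=-72, phi_tt(-1)=60, phi_tt(4)=-360.
Local maxima occur where both diagonal entries negative: (3, -2), (3, 4). Count: 2.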